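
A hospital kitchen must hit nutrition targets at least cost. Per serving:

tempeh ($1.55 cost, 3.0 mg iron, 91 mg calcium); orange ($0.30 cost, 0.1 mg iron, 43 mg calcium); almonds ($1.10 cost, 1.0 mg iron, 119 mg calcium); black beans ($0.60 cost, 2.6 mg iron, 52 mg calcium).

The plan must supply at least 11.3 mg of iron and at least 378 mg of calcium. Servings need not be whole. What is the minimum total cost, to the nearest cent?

At the optimum either one food covers both requirements or two foods hit both targets exactly; no other combination can be cheaper.
tempeh only: max(11.3/3.0, 378/91) = 4.154 servings → $6.44.
orange only: max(11.3/0.1, 378/43) = 113 servings → $33.90.
almonds only: max(11.3/1.0, 378/119) = 11.3 servings → $12.43.
black beans only: max(11.3/2.6, 378/52) = 7.269 servings → $4.36.
tempeh + orange with both tight: 3.737 servings and 0.8816 servings → $6.06.
tempeh + almonds with both tight: 3.634 servings and 0.3974 servings → $6.07.
tempeh + black beans: the both-tight solution has a negative serving — not a feasible corner.
orange + almonds: the both-tight solution has a negative serving — not a feasible corner.
orange + black beans with both tight: 3.707 servings and 4.204 servings → $3.63.
almonds + black beans with both tight: 1.535 servings and 3.756 servings → $3.94.
The minimum over all feasible corners is $3.63.

$3.63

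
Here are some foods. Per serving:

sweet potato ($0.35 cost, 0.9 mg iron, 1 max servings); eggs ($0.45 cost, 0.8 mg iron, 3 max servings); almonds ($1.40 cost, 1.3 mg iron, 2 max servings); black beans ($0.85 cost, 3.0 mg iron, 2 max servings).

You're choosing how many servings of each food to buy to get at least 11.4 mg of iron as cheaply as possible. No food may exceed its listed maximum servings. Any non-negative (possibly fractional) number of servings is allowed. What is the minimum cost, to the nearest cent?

$5.66

Cost per mg of iron: black beans $0.2833, sweet potato $0.3889, eggs $0.5625, almonds $1.0769.
Take 2 servings of black beans: +6.0 mg iron for $1.70 (total $1.70, still need 5.4 mg).
Take 1 serving of sweet potato: +0.9 mg iron for $0.35 (total $2.05, still need 4.5 mg).
Take 3 servings of eggs: +2.4 mg iron for $1.35 (total $3.40, still need 2.1 mg).
Take 1.615 servings of almonds: +2.1 mg iron for $2.26 (total $5.66, still need 0.0 mg).
Greedy by cheapest-per-mg is optimal for a single linear constraint, so the minimum cost is $5.66.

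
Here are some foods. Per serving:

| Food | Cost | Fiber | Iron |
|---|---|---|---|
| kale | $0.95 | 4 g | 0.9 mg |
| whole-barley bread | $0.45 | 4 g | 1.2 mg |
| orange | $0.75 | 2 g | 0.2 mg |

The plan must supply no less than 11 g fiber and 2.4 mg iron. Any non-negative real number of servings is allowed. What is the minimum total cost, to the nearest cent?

The cheapest plan sits at a corner of the feasible region — with two constraints it uses at most two foods.
kale only: max(11/4, 2.4/0.9) = 2.75 servings → $2.61.
whole-barley bread only: max(11/4, 2.4/1.2) = 2.75 servings → $1.24.
orange only: max(11/2, 2.4/0.2) = 12 servings → $9.00.
kale + whole-barley bread: the both-tight solution has a negative serving — not a feasible corner.
kale + orange with both tight: 2.6 servings and 0.3 servings → $2.69.
whole-barley bread + orange with both tight: 1.625 servings and 2.25 servings → $2.42.
Cheapest feasible corner: $1.24.

$1.24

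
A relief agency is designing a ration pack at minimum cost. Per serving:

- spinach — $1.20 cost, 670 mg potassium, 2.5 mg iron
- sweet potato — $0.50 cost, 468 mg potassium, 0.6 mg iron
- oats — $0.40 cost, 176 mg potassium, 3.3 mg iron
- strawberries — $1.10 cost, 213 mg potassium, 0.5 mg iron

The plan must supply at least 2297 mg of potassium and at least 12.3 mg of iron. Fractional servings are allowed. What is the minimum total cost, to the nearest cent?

$3.10

Check every corner: each single food scaled to meet both minima, and each pair solved so both constraints bind.
spinach only: max(2297/670, 12.3/2.5) = 4.92 servings → $5.90.
sweet potato only: max(2297/468, 12.3/0.6) = 20.5 servings → $10.25.
oats only: max(2297/176, 12.3/3.3) = 13.05 servings → $5.22.
strawberries only: max(2297/213, 12.3/0.5) = 24.6 servings → $27.06.
spinach + sweet potato: intersection lies outside the first quadrant.
spinach + oats with both tight: 3.058 servings and 1.411 servings → $4.23.
spinach + strawberries: intersection lies outside the first quadrant.
sweet potato + oats with both tight: 3.764 servings and 3.043 servings → $3.10.
sweet potato + strawberries: the both-tight solution has a negative serving — not a feasible corner.
oats + strawberries with both tight: 2.393 servings and 8.807 servings → $10.64.
So the least-cost plan costs $3.10.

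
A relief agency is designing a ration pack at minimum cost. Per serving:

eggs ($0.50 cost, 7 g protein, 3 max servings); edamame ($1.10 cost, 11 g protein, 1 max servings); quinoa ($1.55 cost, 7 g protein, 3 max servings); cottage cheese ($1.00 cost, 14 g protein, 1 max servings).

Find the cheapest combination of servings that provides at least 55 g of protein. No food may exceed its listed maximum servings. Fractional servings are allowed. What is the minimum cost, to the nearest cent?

$5.59

Cost per g of protein: eggs $0.0714, cottage cheese $0.0714, edamame $0.1000, quinoa $0.2214.
Take 3 servings of eggs: +21.0 g protein for $1.50 (total $1.50, still need 34.0 g).
Take 1 serving of cottage cheese: +14.0 g protein for $1.00 (total $2.50, still need 20.0 g).
Take 1 serving of edamame: +11.0 g protein for $1.10 (total $3.60, still need 9.0 g).
Take 1.286 servings of quinoa: +9.0 g protein for $1.99 (total $5.59, still need 0.0 g).
Filling from the cheapest source first is optimal under one linear minimum: $5.59.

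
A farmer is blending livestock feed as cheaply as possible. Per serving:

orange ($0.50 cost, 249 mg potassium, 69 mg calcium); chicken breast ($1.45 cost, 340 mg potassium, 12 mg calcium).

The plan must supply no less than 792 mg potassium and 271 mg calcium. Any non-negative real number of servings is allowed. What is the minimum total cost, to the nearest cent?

$1.96

orange only: max(792/249, 271/69) = 3.928 servings → $1.96.
chicken breast only: max(792/340, 271/12) = 22.58 servings → $32.75.
orange + chicken breast with both targets exact would need a negative amount; discard.
So the least-cost plan costs $1.96.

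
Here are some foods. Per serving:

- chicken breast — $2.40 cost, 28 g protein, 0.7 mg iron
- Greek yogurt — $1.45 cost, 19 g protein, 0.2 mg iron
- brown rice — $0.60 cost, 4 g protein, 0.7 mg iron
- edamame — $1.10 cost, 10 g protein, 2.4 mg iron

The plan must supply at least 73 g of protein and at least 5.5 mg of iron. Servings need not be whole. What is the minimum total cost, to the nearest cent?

$6.27

At the optimum either one food covers both requirements or two foods hit both targets exactly; no other combination can be cheaper.
chicken breast only: max(73/28, 5.5/0.7) = 7.857 servings → $18.86.
Greek yogurt only: max(73/19, 5.5/0.2) = 27.5 servings → $39.88.
brown rice only: max(73/4, 5.5/0.7) = 18.25 servings → $10.95.
edamame only: max(73/10, 5.5/2.4) = 7.3 servings → $8.03.
chicken breast + Greek yogurt: intersection lies outside the first quadrant.
chicken breast + brown rice with both tight: 1.732 servings and 6.125 servings → $7.83.
chicken breast + edamame with both tight: 1.997 servings and 1.709 servings → $6.67.
Greek yogurt + brown rice with both tight: 2.328 servings and 7.192 servings → $7.69.
Greek yogurt + edamame with both tight: 2.757 servings and 2.062 servings → $6.27.
brown rice + edamame with both targets exact would need a negative amount; discard.
The minimum over all feasible corners is $6.27.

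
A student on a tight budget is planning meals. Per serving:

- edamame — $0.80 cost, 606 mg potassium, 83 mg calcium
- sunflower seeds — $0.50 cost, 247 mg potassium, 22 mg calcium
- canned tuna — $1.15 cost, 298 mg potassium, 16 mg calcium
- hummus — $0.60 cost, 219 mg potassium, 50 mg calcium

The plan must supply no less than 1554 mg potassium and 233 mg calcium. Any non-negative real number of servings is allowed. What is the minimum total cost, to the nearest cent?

At the optimum either one food covers both requirements or two foods hit both targets exactly; no other combination can be cheaper.
edamame only: max(1554/606, 233/83) = 2.807 servings → $2.25.
sunflower seeds only: max(1554/247, 233/22) = 10.59 servings → $5.30.
canned tuna only: max(1554/298, 233/16) = 14.56 servings → $16.75.
hummus only: max(1554/219, 233/50) = 7.096 servings → $4.26.
edamame + sunflower seeds with both targets exact would need a negative amount; discard.
edamame + canned tuna: intersection lies outside the first quadrant.
edamame + hummus with both tight: 2.2 servings and 1.008 servings → $2.36.
sunflower seeds + canned tuna with both targets exact would need a negative amount; discard.
sunflower seeds + hummus with both tight: 3.541 servings and 3.102 servings → $3.63.
canned tuna + hummus with both tight: 2.341 servings and 3.911 servings → $5.04.
So the least-cost plan costs $2.25.

$2.25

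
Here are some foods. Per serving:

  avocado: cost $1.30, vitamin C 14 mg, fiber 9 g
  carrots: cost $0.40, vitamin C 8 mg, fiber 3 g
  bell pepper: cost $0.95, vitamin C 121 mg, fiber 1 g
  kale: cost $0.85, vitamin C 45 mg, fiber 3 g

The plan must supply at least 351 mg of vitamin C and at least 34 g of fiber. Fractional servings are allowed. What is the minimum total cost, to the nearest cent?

The cheapest plan sits at a corner of the feasible region — with two constraints it uses at most two foods.
avocado only: max(351/14, 34/9) = 25.07 servings → $32.59.
carrots only: max(351/8, 34/3) = 43.88 servings → $17.55.
bell pepper only: max(351/121, 34/1) = 34 servings → $32.30.
kale only: max(351/45, 34/3) = 11.33 servings → $9.63.
avocado + carrots: intersection lies outside the first quadrant.
avocado + bell pepper with both tight: 3.5 servings and 2.496 servings → $6.92.
avocado + kale with both tight: 1.314 servings and 7.391 servings → $7.99.
carrots + bell pepper with both tight: 10.6 servings and 2.2 servings → $6.33.
carrots + kale with both tight: 4.297 servings and 7.036 servings → $7.70.
bell pepper + kale: the both-tight solution has a negative serving — not a feasible corner.
Cheapest feasible corner: $6.33.

$6.33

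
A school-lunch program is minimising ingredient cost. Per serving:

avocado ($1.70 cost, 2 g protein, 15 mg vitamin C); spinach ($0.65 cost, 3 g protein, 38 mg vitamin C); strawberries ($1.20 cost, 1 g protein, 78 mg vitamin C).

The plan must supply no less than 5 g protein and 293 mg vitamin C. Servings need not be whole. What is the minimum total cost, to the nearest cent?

$4.54

This is a tiny linear program; its minimum lies at a vertex of the feasible set. List the vertices and price them.
avocado only: max(5/2, 293/15) = 19.53 servings → $33.21.
spinach only: max(5/3, 293/38) = 7.711 servings → $5.01.
strawberries only: max(5/1, 293/78) = 5 servings → $6.00.
avocado + spinach: the both-tight solution has a negative serving — not a feasible corner.
avocado + strawberries with both tight: 0.6879 servings and 3.624 servings → $5.52.
spinach + strawberries with both tight: 0.4949 servings and 3.515 servings → $4.54.
Cheapest feasible corner: $4.54.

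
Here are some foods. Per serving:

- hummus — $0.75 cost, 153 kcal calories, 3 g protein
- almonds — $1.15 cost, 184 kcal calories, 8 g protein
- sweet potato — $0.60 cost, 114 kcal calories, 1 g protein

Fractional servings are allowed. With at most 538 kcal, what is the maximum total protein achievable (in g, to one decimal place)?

Protein per kcal: almonds 0.04348, hummus 0.01961, sweet potato 0.008772.
With no serving limits, spend the whole calories allowance on almonds: 538 kcal / 184 kcal × 8 g = 23.4 g.

23.4 g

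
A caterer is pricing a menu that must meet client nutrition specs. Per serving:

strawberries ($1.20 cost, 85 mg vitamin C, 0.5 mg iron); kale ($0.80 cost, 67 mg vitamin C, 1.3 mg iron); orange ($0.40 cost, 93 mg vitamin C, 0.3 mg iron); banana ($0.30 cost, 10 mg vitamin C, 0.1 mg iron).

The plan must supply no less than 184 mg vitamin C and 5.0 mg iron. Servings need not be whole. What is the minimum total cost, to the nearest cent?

Two binding constraints pin down two serving amounts, so the optimal mix uses at most two foods. The candidates are each food alone (scaled to the tighter of vitamin C/iron) and each pair with both constraints tight.
strawberries only: max(184/85, 5.0/0.5) = 10 servings → $12.00.
kale only: max(184/67, 5.0/1.3) = 3.846 servings → $3.08.
orange only: max(184/93, 5.0/0.3) = 16.67 servings → $6.67.
banana only: max(184/10, 5.0/0.1) = 50 servings → $15.00.
strawberries + kale: the both-tight solution has a negative serving — not a feasible corner.
strawberries + orange: the both-tight solution has a negative serving — not a feasible corner.
strawberries + banana with both targets exact would need a negative amount; discard.
kale + orange with both targets exact would need a negative amount; discard.
kale + banana with both targets exact would need a negative amount; discard.
orange + banana with both targets exact would need a negative amount; discard.
Cheapest feasible corner: $3.08.

$3.08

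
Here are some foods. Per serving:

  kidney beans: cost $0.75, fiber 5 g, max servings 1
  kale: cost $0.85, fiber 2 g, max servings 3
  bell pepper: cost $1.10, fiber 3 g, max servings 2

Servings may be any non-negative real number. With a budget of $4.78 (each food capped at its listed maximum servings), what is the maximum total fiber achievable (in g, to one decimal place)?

Fiber per dollar: kidney beans 6.667, bell pepper 2.727, kale 2.353.
Take 1 serving of kidney beans: spends $0.75, +5.0 g fiber (running total 5.0 g).
Take 2 servings of bell pepper: spends $2.20, +6.0 g fiber (running total 11.0 g).
Take 2.153 servings of kale: spends $1.83, +4.3 g fiber (running total 15.3 g).
Greedy by best ratio exhausts the cost allowance optimally: 15.3 g.

15.3 g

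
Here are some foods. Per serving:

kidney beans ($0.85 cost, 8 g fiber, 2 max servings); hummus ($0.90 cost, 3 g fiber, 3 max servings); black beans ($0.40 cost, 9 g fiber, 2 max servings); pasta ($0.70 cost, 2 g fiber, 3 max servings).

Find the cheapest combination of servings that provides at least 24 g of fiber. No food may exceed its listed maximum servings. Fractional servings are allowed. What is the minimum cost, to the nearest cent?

$1.44

Cost per g of fiber: black beans $0.0444, kidney beans $0.1062, hummus $0.3000, pasta $0.3500.
Take 2 servings of black beans: +18.0 g fiber for $0.80 (total $0.80, still need 6.0 g).
Take 0.75 servings of kidney beans: +6.0 g fiber for $0.64 (total $1.44, still need 0.0 g).
Greedy by cheapest-per-g is optimal for a single linear constraint, so the minimum cost is $1.44.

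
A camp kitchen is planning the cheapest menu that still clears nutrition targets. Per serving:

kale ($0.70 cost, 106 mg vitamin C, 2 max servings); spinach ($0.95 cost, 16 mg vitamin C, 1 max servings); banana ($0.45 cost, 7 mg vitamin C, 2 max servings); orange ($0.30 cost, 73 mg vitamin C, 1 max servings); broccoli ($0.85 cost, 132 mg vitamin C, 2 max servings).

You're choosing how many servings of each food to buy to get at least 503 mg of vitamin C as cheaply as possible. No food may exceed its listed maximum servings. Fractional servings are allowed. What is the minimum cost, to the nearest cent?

Cost per mg of vitamin C: orange $0.0041, broccoli $0.0064, kale $0.0066, spinach $0.0594, banana $0.0643.
Take 1 serving of orange: +73.0 mg vitamin C for $0.30 (total $0.30, still need 430.0 mg).
Take 2 servings of broccoli: +264.0 mg vitamin C for $1.70 (total $2.00, still need 166.0 mg).
Take 1.566 servings of kale: +166.0 mg vitamin C for $1.10 (total $3.10, still need 0.0 mg).
Greedy by cheapest-per-mg is optimal for a single linear constraint, so the minimum cost is $3.10.

$3.10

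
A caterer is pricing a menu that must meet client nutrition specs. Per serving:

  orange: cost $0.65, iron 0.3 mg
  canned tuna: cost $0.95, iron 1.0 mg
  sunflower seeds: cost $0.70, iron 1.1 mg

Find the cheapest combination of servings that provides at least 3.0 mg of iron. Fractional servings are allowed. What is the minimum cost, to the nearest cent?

Cost per mg of iron: sunflower seeds $0.6364, canned tuna $0.9500, orange $2.1667.
With no serving limits, use only sunflower seeds: 3.0 mg / 1.1 mg = 2.727 servings × $0.70 = $1.91.

$1.91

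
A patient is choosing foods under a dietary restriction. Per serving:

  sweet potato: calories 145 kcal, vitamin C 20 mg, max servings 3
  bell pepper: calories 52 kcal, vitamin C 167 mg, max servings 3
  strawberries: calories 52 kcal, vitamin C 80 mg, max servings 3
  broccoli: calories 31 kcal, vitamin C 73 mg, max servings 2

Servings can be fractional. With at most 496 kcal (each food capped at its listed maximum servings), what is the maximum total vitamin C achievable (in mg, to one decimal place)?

903.8 mg

Vitamin C per kcal: bell pepper 3.212, broccoli 2.355, strawberries 1.538, sweet potato 0.1379.
Take 3 servings of bell pepper: uses 156 kcal, +501.0 mg vitamin C (running total 501.0 mg).
Take 2 servings of broccoli: uses 62 kcal, +146.0 mg vitamin C (running total 647.0 mg).
Take 3 servings of strawberries: uses 156 kcal, +240.0 mg vitamin C (running total 887.0 mg).
Take 0.8414 servings of sweet potato: uses 122 kcal, +16.8 mg vitamin C (running total 903.8 mg).
Greedy by best ratio exhausts the calories allowance optimally: 903.8 mg.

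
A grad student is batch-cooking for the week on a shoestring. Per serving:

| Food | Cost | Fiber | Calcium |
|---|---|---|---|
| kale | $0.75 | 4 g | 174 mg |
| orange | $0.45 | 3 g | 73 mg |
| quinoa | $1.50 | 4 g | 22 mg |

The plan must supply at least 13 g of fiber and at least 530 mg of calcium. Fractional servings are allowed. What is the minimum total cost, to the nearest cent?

Compare the cost at each extreme point of the feasible region.
kale only: max(13/4, 530/174) = 3.25 servings → $2.44.
orange only: max(13/3, 530/73) = 7.26 servings → $3.27.
quinoa only: max(13/4, 530/22) = 24.09 servings → $36.14.
kale + orange with both tight: 2.787 servings and 0.6174 servings → $2.37.
kale + quinoa with both tight: 3.016 servings and 0.2336 servings → $2.61.
orange + quinoa with both targets exact would need a negative amount; discard.
The minimum over all feasible corners is $2.37.

$2.37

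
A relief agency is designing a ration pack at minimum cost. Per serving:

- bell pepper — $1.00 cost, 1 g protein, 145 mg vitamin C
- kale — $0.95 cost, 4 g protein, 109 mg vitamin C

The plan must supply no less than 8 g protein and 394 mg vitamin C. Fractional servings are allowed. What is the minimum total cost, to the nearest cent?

$3.04

A basic optimal solution has at most two foods positive. Try each food alone and each pair with both targets met exactly.
bell pepper only: max(8/1, 394/145) = 8 servings → $8.00.
kale only: max(8/4, 394/109) = 3.615 servings → $3.43.
bell pepper + kale with both tight: 1.495 servings and 1.626 servings → $3.04.
The minimum over all feasible corners is $3.04.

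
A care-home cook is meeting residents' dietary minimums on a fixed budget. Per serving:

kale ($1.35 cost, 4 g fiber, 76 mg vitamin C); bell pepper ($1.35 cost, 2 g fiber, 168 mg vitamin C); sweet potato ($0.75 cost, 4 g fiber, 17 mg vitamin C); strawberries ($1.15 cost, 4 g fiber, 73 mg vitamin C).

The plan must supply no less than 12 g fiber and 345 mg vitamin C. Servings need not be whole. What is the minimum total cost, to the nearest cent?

$4.05

The cheapest plan sits at a corner of the feasible region — with two constraints it uses at most two foods.
kale only: max(12/4, 345/76) = 4.539 servings → $6.13.
bell pepper only: max(12/2, 345/168) = 6 servings → $8.10.
sweet potato only: max(12/4, 345/17) = 20.29 servings → $15.22.
strawberries only: max(12/4, 345/73) = 4.726 servings → $5.43.
kale + bell pepper with both tight: 2.55 servings and 0.9 servings → $4.66.
kale + sweet potato with both targets exact would need a negative amount; discard.
kale + strawberries with both targets exact would need a negative amount; discard.
bell pepper + sweet potato with both tight: 1.843 servings and 2.078 servings → $4.05.
bell pepper + strawberries with both tight: 0.9582 servings and 2.521 servings → $4.19.
sweet potato + strawberries: intersection lies outside the first quadrant.
The minimum over all feasible corners is $4.05.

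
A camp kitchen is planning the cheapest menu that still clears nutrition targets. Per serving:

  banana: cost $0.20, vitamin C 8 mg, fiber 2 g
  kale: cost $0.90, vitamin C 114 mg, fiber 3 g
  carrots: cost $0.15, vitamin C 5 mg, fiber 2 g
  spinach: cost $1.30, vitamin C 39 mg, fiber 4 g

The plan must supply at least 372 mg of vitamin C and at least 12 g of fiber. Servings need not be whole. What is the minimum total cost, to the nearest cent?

An LP optimum is at a vertex; with two nutrient constraints at most two foods are used. Check each candidate.
banana only: max(372/8, 12/2) = 46.5 servings → $9.30.
kale only: max(372/114, 12/3) = 4 servings → $3.60.
carrots only: max(372/5, 12/2) = 74.4 servings → $11.16.
spinach only: max(372/39, 12/4) = 9.538 servings → $12.40.
banana + kale with both tight: 1.235 servings and 3.176 servings → $3.11.
banana + carrots: intersection lies outside the first quadrant.
banana + spinach: intersection lies outside the first quadrant.
kale + carrots with both tight: 3.211 servings and 1.183 servings → $3.07.
kale + spinach with both tight: 3.009 servings and 0.7434 servings → $3.67.
carrots + spinach: the both-tight solution has a negative serving — not a feasible corner.
So the least-cost plan costs $3.07.

$3.07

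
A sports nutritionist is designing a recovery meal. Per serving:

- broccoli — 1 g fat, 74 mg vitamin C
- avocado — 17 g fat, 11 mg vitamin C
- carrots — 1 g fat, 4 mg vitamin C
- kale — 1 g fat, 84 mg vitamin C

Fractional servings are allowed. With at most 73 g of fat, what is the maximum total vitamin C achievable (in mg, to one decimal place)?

6132.0 mg

Vitamin C per g fat: kale 84, broccoli 74, carrots 4, avocado 0.6471.
With no serving limits, spend the whole fat allowance on kale: 73 g / 1 g × 84 mg = 6132.0 mg.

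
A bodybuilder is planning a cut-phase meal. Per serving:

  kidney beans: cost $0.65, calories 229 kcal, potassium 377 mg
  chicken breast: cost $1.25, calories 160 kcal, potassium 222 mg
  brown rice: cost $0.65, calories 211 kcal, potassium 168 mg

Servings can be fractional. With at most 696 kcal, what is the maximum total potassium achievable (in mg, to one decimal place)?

Potassium per kcal: kidney beans 1.646, chicken breast 1.387, brown rice 0.7962.
With no serving limits, spend the whole calories allowance on kidney beans: 696 kcal / 229 kcal × 377 mg = 1145.8 mg.

1145.8 mg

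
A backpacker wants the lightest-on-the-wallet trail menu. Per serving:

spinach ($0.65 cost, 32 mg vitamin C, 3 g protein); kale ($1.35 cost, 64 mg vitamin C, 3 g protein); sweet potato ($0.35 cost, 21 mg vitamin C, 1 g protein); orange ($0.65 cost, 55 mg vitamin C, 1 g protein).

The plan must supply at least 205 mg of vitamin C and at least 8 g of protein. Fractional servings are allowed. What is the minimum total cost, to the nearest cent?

This is a tiny linear program; its minimum lies at a vertex of the feasible set. List the vertices and price them.
spinach only: max(205/32, 8/3) = 6.406 servings → $4.16.
kale only: max(205/64, 8/3) = 3.203 servings → $4.32.
sweet potato only: max(205/21, 8/1) = 9.762 servings → $3.42.
orange only: max(205/55, 8/1) = 8 servings → $5.20.
spinach + kale: the both-tight solution has a negative serving — not a feasible corner.
spinach + sweet potato: intersection lies outside the first quadrant.
spinach + orange with both tight: 1.767 servings and 2.699 servings → $2.90.
kale + sweet potato: the both-tight solution has a negative serving — not a feasible corner.
kale + orange with both tight: 2.327 servings and 1.02 servings → $3.80.
sweet potato + orange with both tight: 6.912 servings and 1.088 servings → $3.13.
So the least-cost plan costs $2.90.

$2.90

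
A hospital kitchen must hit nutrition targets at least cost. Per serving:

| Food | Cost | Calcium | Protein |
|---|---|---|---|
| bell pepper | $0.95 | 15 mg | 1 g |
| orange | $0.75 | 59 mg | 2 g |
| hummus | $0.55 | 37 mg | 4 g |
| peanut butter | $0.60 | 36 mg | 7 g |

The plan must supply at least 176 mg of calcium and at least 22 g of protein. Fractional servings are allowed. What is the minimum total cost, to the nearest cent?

Minimising a linear cost over {calcium ≥ 176, protein ≥ 22, servings ≥ 0} — the optimum is at a vertex, using one or two foods.
bell pepper only: max(176/15, 22/1) = 22 servings → $20.90.
orange only: max(176/59, 22/2) = 11 servings → $8.25.
hummus only: max(176/37, 22/4) = 5.5 servings → $3.02.
peanut butter only: max(176/36, 22/7) = 4.889 servings → $2.93.
bell pepper + orange: intersection lies outside the first quadrant.
bell pepper + hummus: intersection lies outside the first quadrant.
bell pepper + peanut butter with both tight: 6.377 servings and 2.232 servings → $7.40.
orange + hummus: intersection lies outside the first quadrant.
orange + peanut butter with both tight: 1.29 servings and 2.774 servings → $2.63.
hummus + peanut butter with both tight: 3.826 servings and 0.9565 servings → $2.68.
So the least-cost plan costs $2.63.

$2.63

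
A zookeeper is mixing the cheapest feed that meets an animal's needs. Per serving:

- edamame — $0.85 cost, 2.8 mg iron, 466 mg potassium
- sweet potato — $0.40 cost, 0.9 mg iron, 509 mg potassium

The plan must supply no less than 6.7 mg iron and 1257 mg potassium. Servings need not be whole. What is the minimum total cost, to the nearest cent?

edamame only: max(6.7/2.8, 1257/466) = 2.697 servings → $2.29.
sweet potato only: max(6.7/0.9, 1257/509) = 7.444 servings → $2.98.
edamame + sweet potato with both tight: 2.266 servings and 0.3951 servings → $2.08.
Cheapest feasible corner: $2.08.

$2.08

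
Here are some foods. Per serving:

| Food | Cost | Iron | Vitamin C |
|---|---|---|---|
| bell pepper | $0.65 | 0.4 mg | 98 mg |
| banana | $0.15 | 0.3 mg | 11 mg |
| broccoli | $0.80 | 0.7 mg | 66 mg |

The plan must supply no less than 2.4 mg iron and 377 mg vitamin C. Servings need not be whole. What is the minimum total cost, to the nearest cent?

At the optimum either one food covers both requirements or two foods hit both targets exactly; no other combination can be cheaper.
bell pepper only: max(2.4/0.4, 377/98) = 6 servings → $3.90.
banana only: max(2.4/0.3, 377/11) = 34.27 servings → $5.14.
broccoli only: max(2.4/0.7, 377/66) = 5.712 servings → $4.57.
bell pepper + banana with both tight: 3.468 servings and 3.376 servings → $2.76.
bell pepper + broccoli with both tight: 2.5 servings and 2 servings → $3.23.
banana + broccoli: intersection lies outside the first quadrant.
So the least-cost plan costs $2.76.

$2.76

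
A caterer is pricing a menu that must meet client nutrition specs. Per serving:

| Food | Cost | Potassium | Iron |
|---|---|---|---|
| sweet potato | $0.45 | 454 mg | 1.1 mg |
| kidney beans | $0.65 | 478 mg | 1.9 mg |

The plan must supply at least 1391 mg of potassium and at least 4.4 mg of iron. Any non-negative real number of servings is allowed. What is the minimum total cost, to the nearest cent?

The cheapest plan sits at a corner of the feasible region — with two constraints it uses at most two foods.
sweet potato only: max(1391/454, 4.4/1.1) = 4 servings → $1.80.
kidney beans only: max(1391/478, 4.4/1.9) = 2.91 servings → $1.89.
sweet potato + kidney beans with both tight: 1.602 servings and 1.388 servings → $1.62.
The minimum over all feasible corners is $1.62.

$1.62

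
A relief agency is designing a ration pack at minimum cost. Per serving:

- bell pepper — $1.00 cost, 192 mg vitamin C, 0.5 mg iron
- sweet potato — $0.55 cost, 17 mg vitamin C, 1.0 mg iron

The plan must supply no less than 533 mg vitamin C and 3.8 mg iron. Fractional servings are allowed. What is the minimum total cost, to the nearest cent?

$3.94

The cheapest plan sits at a corner of the feasible region — with two constraints it uses at most two foods.
bell pepper only: max(533/192, 3.8/0.5) = 7.6 servings → $7.60.
sweet potato only: max(533/17, 3.8/1.0) = 31.35 servings → $17.24.
bell pepper + sweet potato with both tight: 2.553 servings and 2.524 servings → $3.94.
So the least-cost plan costs $3.94.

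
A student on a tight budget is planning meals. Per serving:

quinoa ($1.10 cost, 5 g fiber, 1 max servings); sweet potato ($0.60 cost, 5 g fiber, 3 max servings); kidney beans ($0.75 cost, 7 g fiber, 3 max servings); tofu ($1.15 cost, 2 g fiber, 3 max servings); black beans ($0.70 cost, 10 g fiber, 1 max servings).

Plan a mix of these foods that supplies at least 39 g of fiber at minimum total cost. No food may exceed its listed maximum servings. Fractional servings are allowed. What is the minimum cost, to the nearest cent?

$3.91

Cost per g of fiber: black beans $0.0700, kidney beans $0.1071, sweet potato $0.1200, quinoa $0.2200, tofu $0.5750.
Take 1 serving of black beans: +10.0 g fiber for $0.70 (total $0.70, still need 29.0 g).
Take 3 servings of kidney beans: +21.0 g fiber for $2.25 (total $2.95, still need 8.0 g).
Take 1.6 servings of sweet potato: +8.0 g fiber for $0.96 (total $3.91, still need 0.0 g).
Filling from the cheapest source first is optimal under one linear minimum: $3.91.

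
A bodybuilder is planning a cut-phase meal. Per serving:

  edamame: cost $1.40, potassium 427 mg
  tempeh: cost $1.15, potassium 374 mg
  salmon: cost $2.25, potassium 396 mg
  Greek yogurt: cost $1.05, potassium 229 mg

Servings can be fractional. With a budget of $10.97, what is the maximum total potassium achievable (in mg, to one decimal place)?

Potassium per dollar: tempeh 325.2, edamame 305, Greek yogurt 218.1, salmon 176.
With no serving limits, spend the whole cost allowance on tempeh: $10.97 / $1.15 × 374 mg = 3567.6 mg.

3567.6 mg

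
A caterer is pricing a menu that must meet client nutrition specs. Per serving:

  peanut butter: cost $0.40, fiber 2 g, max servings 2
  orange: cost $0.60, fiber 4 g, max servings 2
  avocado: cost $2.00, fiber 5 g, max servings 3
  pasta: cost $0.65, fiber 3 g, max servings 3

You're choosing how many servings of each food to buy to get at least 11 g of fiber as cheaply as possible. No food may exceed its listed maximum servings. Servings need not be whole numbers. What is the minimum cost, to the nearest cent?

$1.80

Cost per g of fiber: orange $0.1500, peanut butter $0.2000, pasta $0.2167, avocado $0.4000.
Take 2 servings of orange: +8.0 g fiber for $1.20 (total $1.20, still need 3.0 g).
Take 1.5 servings of peanut butter: +3.0 g fiber for $0.60 (total $1.80, still need 0.0 g).
Greedy by cheapest-per-g is optimal for a single linear constraint, so the minimum cost is $1.80.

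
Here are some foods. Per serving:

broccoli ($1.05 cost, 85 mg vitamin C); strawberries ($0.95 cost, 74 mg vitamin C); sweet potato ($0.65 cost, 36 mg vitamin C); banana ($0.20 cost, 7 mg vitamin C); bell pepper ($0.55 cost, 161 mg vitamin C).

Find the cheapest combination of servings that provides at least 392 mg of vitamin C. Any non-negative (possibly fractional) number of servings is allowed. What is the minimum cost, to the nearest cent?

Cost per mg of vitamin C: bell pepper $0.0034, broccoli $0.0124, strawberries $0.0128, sweet potato $0.0181, banana $0.0286.
With no serving limits, use only bell pepper: 392 mg / 161 mg = 2.435 servings × $0.55 = $1.34.

$1.34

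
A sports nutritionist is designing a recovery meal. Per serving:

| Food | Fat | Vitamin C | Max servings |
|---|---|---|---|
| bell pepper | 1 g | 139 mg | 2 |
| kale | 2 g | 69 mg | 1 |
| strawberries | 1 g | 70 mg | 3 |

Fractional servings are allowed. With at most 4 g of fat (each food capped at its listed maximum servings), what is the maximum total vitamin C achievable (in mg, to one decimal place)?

Vitamin C per g fat: bell pepper 139, strawberries 70, kale 34.5.
Take 2 servings of bell pepper: uses 2 g fat, +278.0 mg vitamin C (running total 278.0 mg).
Take 2 servings of strawberries: uses 2 g fat, +140.0 mg vitamin C (running total 418.0 mg).
Greedy by best ratio exhausts the fat allowance optimally: 418.0 mg.

418.0 mg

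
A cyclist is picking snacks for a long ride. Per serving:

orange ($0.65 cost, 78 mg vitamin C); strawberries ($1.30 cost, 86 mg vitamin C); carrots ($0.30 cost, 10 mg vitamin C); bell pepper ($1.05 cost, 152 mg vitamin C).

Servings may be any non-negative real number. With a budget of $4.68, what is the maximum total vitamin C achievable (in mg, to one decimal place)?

677.5 mg

Vitamin C per dollar: bell pepper 144.8, orange 120, strawberries 66.15, carrots 33.33.
With no serving limits, spend the whole cost allowance on bell pepper: $4.68 / $1.05 × 152 mg = 677.5 mg.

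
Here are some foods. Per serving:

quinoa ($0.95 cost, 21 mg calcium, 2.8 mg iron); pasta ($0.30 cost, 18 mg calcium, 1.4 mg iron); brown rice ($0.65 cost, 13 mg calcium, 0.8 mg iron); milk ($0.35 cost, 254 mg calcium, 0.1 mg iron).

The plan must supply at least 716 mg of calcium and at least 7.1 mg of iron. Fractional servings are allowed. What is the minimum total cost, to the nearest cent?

$2.33

quinoa only: max(716/21, 7.1/2.8) = 34.1 servings → $32.39.
pasta only: max(716/18, 7.1/1.4) = 39.78 servings → $11.93.
brown rice only: max(716/13, 7.1/0.8) = 55.08 servings → $35.80.
milk only: max(716/254, 7.1/0.1) = 71 servings → $24.85.
quinoa + pasta with both targets exact would need a negative amount; discard.
quinoa + brown rice: the both-tight solution has a negative serving — not a feasible corner.
quinoa + milk with both tight: 2.442 servings and 2.617 servings → $3.24.
pasta + brown rice with both targets exact would need a negative amount; discard.
pasta + milk with both tight: 4.895 servings and 2.472 servings → $2.33.
brown rice + milk with both tight: 8.578 servings and 2.38 servings → $6.41.
Cheapest feasible corner: $2.33.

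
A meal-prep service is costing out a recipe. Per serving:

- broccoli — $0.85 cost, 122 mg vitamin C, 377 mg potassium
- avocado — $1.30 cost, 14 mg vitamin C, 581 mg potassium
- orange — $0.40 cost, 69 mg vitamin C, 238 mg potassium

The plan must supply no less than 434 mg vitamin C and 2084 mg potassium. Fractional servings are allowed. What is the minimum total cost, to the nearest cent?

A basic optimal solution has at most two foods positive. Try each food alone and each pair with both targets met exactly.
broccoli only: max(434/122, 2084/377) = 5.528 servings → $4.70.
avocado only: max(434/14, 2084/581) = 31 servings → $40.30.
orange only: max(434/69, 2084/238) = 8.756 servings → $3.50.
broccoli + avocado with both tight: 3.399 servings and 1.381 servings → $4.68.
broccoli + orange with both targets exact would need a negative amount; discard.
avocado + orange with both tight: 1.102 servings and 6.066 servings → $3.86.
Cheapest feasible corner: $3.50.

$3.50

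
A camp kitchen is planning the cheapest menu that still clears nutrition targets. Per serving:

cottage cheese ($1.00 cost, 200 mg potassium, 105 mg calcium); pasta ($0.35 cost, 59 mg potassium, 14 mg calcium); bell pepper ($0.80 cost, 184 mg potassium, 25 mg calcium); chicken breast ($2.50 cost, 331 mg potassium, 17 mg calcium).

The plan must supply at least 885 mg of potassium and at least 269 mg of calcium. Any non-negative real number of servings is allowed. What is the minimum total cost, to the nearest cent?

Check every corner: each single food scaled to meet both minima, and each pair solved so both constraints bind.
cottage cheese only: max(885/200, 269/105) = 4.425 servings → $4.42.
pasta only: max(885/59, 269/14) = 19.21 servings → $6.72.
bell pepper only: max(885/184, 269/25) = 10.76 servings → $8.61.
chicken breast only: max(885/331, 269/17) = 15.82 servings → $39.56.
cottage cheese + pasta with both tight: 1.025 servings and 11.52 servings → $5.06.
cottage cheese + bell pepper with both tight: 1.911 servings and 2.732 servings → $4.10.
cottage cheese + chicken breast with both tight: 2.36 servings and 1.248 servings → $5.48.
pasta + bell pepper: intersection lies outside the first quadrant.
pasta + chicken breast: intersection lies outside the first quadrant.
bell pepper + chicken breast: the both-tight solution has a negative serving — not a feasible corner.
Cheapest feasible corner: $4.10.

$4.10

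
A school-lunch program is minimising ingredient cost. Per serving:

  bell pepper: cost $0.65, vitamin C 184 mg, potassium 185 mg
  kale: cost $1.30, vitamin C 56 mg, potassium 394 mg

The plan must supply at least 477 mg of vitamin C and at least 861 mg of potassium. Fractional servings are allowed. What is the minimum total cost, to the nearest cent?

This is a tiny linear program; its minimum lies at a vertex of the feasible set. List the vertices and price them.
bell pepper only: max(477/184, 861/185) = 4.654 servings → $3.03.
kale only: max(477/56, 861/394) = 8.518 servings → $11.07.
bell pepper + kale with both tight: 2.249 servings and 1.129 servings → $2.93.
The minimum over all feasible corners is $2.93.

$2.93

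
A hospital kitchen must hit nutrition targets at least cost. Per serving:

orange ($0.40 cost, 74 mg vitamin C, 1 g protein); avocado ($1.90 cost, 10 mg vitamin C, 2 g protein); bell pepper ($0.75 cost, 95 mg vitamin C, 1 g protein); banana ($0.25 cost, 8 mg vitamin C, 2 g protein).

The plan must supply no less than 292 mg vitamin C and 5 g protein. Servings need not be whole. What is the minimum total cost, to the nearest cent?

An LP optimum is at a vertex; with two nutrient constraints at most two foods are used. Check each candidate.
orange only: max(292/74, 5/1) = 5 servings → $2.00.
avocado only: max(292/10, 5/2) = 29.2 servings → $55.48.
bell pepper only: max(292/95, 5/1) = 5 servings → $3.75.
banana only: max(292/8, 5/2) = 36.5 servings → $9.12.
orange + avocado with both tight: 3.87 servings and 0.5652 servings → $2.62.
orange + bell pepper: intersection lies outside the first quadrant.
orange + banana with both tight: 3.886 servings and 0.5571 servings → $1.69.
avocado + bell pepper with both tight: 1.017 servings and 2.967 servings → $4.16.
avocado + banana: the both-tight solution has a negative serving — not a feasible corner.
bell pepper + banana with both tight: 2.989 servings and 1.005 servings → $2.49.
So the least-cost plan costs $1.69.

$1.69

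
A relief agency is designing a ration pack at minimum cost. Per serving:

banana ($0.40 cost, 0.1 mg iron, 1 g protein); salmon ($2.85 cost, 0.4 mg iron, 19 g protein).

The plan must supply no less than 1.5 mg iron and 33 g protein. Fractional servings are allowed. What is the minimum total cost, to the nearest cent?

With two linear requirements the optimum uses one or two foods; enumerate the corners.
banana only: max(1.5/0.1, 33/1) = 33 servings → $13.20.
salmon only: max(1.5/0.4, 33/19) = 3.75 servings → $10.69.
banana + salmon with both tight: 10.2 servings and 1.2 servings → $7.50.
The minimum over all feasible corners is $7.50.

$7.50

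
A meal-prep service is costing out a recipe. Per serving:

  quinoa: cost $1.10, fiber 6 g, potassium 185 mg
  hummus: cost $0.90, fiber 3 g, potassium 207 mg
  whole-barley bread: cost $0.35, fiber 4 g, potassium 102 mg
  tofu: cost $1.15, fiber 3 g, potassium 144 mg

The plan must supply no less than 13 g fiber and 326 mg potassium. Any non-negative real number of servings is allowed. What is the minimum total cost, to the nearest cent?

Check every corner: each single food scaled to meet both minima, and each pair solved so both constraints bind.
quinoa only: max(13/6, 326/185) = 2.167 servings → $2.38.
hummus only: max(13/3, 326/207) = 4.333 servings → $3.90.
whole-barley bread only: max(13/4, 326/102) = 3.25 servings → $1.14.
tofu only: max(13/3, 326/144) = 4.333 servings → $4.98.
quinoa + hummus: the both-tight solution has a negative serving — not a feasible corner.
quinoa + whole-barley bread with both targets exact would need a negative amount; discard.
quinoa + tofu with both targets exact would need a negative amount; discard.
hummus + whole-barley bread: intersection lies outside the first quadrant.
hummus + tofu with both targets exact would need a negative amount; discard.
whole-barley bread + tofu with both targets exact would need a negative amount; discard.
So the least-cost plan costs $1.14.

$1.14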